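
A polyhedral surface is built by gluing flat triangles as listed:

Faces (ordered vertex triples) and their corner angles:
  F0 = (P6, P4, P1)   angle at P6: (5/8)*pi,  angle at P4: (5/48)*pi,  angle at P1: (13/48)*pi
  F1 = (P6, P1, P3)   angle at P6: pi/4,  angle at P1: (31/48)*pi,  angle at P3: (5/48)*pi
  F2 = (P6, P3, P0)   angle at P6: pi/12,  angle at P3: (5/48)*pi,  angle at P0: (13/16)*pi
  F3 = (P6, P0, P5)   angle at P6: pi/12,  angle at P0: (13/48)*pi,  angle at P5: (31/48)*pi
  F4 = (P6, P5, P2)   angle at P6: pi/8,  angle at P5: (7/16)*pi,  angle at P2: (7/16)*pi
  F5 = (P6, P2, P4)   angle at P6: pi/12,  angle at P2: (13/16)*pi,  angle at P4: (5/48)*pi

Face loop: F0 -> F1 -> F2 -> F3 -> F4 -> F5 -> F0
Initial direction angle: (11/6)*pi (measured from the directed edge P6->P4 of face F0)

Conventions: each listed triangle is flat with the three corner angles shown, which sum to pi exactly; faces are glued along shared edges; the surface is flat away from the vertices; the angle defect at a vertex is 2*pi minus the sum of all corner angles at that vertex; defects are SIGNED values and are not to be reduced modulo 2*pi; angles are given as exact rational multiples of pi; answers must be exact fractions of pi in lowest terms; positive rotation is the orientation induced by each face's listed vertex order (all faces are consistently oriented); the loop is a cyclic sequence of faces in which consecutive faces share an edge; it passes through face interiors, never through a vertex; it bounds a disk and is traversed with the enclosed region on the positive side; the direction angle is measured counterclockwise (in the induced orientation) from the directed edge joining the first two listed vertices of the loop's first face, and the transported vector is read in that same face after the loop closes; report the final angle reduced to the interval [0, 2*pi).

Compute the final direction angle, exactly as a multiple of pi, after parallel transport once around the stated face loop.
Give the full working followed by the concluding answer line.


enclosed vertex P6: corner angles sum to (5/4)*pi, defect = 2*pi - (5/4)*pi = (3/4)*pi
summing the enclosed defects onto the initial angle, mod 2*pi in the induced orientation:
final angle = (11/6)*pi + (3/4)*pi = (7/12)*pi (mod 2*pi)

Answer: final direction angle = (7/12)*pi


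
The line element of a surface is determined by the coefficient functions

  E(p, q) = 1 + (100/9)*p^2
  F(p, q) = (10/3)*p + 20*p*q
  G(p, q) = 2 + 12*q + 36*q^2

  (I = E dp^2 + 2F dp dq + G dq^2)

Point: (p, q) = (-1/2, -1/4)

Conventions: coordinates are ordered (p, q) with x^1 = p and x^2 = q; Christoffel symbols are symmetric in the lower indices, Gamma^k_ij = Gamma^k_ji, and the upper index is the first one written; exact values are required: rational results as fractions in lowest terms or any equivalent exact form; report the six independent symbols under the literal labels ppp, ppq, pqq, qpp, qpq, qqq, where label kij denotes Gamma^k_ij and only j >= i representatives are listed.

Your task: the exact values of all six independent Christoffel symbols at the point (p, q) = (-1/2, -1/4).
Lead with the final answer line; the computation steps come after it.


Answer: Gamma_ppp = -40/29, Gamma_ppq = 0, Gamma_pqq = -72/29, Gamma_qpp = -12/29, Gamma_qpq = 0, Gamma_qqq = -108/145

E = 34/9, F = 5/6, G = 5/4 at the point
E_p = -100/9, E_q = 0, F_p = -5/3, F_q = -10, G_p = 0, G_q = -6
EG - F^2 = 145/36;  g^inv = (36/145) * [[5/4, -5/6], [-5/6, 34/9]]
first-kind symbols [ij,l] = (1/2)(d_i g_jl + d_j g_il - d_l g_ij): [pp,p] = E_p/2 = -50/9, [pp,q] = F_p - E_q/2 = -5/3, [pq,p] = E_q/2 = 0, [pq,q] = G_p/2 = 0, [qq,p] = F_q - G_p/2 = -10, [qq,q] = G_q/2 = -3
Gamma^p_ij = (G*[ij,p] - F*[ij,q])/(EG - F^2), Gamma^q_ij = (E*[ij,q] - F*[ij,p])/(EG - F^2)


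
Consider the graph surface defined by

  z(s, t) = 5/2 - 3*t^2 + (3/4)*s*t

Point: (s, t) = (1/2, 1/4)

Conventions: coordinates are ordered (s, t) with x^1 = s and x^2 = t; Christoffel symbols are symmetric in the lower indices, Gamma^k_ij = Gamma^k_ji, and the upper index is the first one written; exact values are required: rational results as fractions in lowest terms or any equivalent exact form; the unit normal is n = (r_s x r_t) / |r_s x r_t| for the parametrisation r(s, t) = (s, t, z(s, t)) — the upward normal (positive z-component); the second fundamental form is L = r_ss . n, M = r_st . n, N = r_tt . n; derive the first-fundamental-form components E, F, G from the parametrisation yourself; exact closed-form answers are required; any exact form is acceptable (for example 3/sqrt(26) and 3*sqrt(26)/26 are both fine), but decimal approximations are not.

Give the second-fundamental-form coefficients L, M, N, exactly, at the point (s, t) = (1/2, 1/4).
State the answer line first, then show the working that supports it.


Answer: L = 0, M = 12*sqrt(589)/589, N = -96*sqrt(589)/589

z_s = 3/16, z_t = -9/8, z_ss = 0, z_st = 3/4, z_tt = -6
E = 265/256, F = -27/128, G = 145/64; answer radicand W^2 = 589/256
unnormalised second-form numerators: l = 0, m = 3/4, n = -6; L = l/sqrt(589/256), and similarly M = m/sqrt(W^2), N = n/sqrt(W^2)


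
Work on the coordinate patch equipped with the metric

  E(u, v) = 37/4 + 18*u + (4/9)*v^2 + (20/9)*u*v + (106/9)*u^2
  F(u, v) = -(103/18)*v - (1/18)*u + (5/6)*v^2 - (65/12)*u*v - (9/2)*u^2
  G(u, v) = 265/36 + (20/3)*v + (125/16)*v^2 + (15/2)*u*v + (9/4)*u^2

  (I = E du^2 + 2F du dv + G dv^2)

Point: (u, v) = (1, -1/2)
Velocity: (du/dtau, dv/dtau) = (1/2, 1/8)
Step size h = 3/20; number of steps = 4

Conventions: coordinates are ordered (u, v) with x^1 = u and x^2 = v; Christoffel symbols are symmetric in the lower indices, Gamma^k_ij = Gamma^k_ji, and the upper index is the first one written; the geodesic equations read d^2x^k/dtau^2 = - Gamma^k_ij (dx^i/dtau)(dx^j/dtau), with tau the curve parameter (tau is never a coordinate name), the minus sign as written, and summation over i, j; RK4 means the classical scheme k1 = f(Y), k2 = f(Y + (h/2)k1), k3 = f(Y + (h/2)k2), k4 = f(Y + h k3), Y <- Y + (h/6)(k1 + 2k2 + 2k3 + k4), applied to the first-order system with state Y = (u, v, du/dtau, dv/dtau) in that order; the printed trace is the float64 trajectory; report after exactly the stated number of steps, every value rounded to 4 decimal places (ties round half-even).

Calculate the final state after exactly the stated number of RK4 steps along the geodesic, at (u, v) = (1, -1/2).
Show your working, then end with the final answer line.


f(Y) = (du/dtau, dv/dtau, -Gamma^u_ij Y'^i Y'^j, -Gamma^v_ij Y'^i Y'^j) with the Gammas evaluated at the stage position; h = 0.150000; intermediate values shown to 6 dp
step 0: u = 1.0000, v = -0.5000, du/dtau = 0.5000, dv/dtau = 0.1250
step 1:
  k1: at (u, v) = (1.000000, -0.500000), (du/dtau, dv/dtau) = (0.500000, 0.125000); Gamma_uuu = 0.588840, Gamma_uuv = 0.020868, Gamma_uvv = -0.350551, Gamma_vuu = -1.775491, Gamma_vuv = 0.077997, Gamma_vvv = 0.804645; k1 = (0.500000, 0.125000, -0.144341, 0.421551)
  k2: at (u, v) = (1.037500, -0.490625), (du/dtau, dv/dtau) = (0.489174, 0.156616); Gamma_uuu = 0.561265, Gamma_uuv = 0.021346, Gamma_uvv = -0.337292, Gamma_vuu = -1.782491, Gamma_vuv = 0.104062, Gamma_vvv = 0.804860; k2 = (0.489174, 0.156616, -0.129303, 0.390848)
  k3: at (u, v) = (1.036688, -0.488254), (du/dtau, dv/dtau) = (0.490302, 0.154314); Gamma_uuu = 0.560286, Gamma_uuv = 0.021399, Gamma_uvv = -0.337009, Gamma_vuu = -1.774751, Gamma_vuv = 0.105353, Gamma_vvv = 0.803781; k3 = (0.490302, 0.154314, -0.129904, 0.391561)
  k4: at (u, v) = (1.073545, -0.476853), (du/dtau, dv/dtau) = (0.480514, 0.183734); Gamma_uuu = 0.532781, Gamma_uuv = 0.022441, Gamma_uvv = -0.323907, Gamma_vuu = -1.772520, Gamma_vuv = 0.130996, Gamma_vvv = 0.801719; k4 = (0.480514, 0.183734, -0.116044, 0.359069)
  Y <- Y + (h/6)(k1 + 2k2 + 2k3 + k4): u = 1.0735, v = -0.4767, du/dtau = 0.4805, dv/dtau = 0.1836
step 2:
  k1: at (u, v) = (1.073487, -0.476735), (du/dtau, dv/dtau) = (0.480530, 0.183636); Gamma_uuu = 0.532747, Gamma_uuv = 0.022445, Gamma_uvv = -0.323899, Gamma_vuu = -1.772126, Gamma_vuv = 0.131045, Gamma_vvv = 0.801662; k1 = (0.480530, 0.183636, -0.116055, 0.359039)
  k2: at (u, v) = (1.109526, -0.462962), (du/dtau, dv/dtau) = (0.471826, 0.210564); Gamma_uuu = 0.505430, Gamma_uuv = 0.024035, Gamma_uvv = -0.310986, Gamma_vuu = -1.759999, Gamma_vuv = 0.156192, Gamma_vvv = 0.797263; k2 = (0.471826, 0.210564, -0.103506, 0.325427)
  k3: at (u, v) = (1.108874, -0.460943), (du/dtau, dv/dtau) = (0.472767, 0.208043); Gamma_uuu = 0.504749, Gamma_uuv = 0.024127, Gamma_uvv = -0.310763, Gamma_vuu = -1.753671, Gamma_vuv = 0.157073, Gamma_vvv = 0.796300; k3 = (0.472767, 0.208043, -0.104112, 0.326597)
  k4: at (u, v) = (1.144402, -0.445529), (du/dtau, dv/dtau) = (0.464913, 0.232626); Gamma_uuu = 0.478191, Gamma_uuv = 0.026239, Gamma_uvv = -0.298179, Gamma_vuu = -1.734790, Gamma_vuv = 0.181023, Gamma_vvv = 0.790001; k4 = (0.464913, 0.232626, -0.092898, 0.293059)
  Y <- Y + (h/6)(k1 + 2k2 + 2k3 + k4): u = 1.1444, v = -0.4454, du/dtau = 0.4649, dv/dtau = 0.2325
step 3:
  k1: at (u, v) = (1.144352, -0.445398), (du/dtau, dv/dtau) = (0.464925, 0.232540); Gamma_uuu = 0.478156, Gamma_uuv = 0.026245, Gamma_uvv = -0.298168, Gamma_vuu = -1.734387, Gamma_vuv = 0.181070, Gamma_vvv = 0.789938; k1 = (0.464925, 0.232540, -0.092908, 0.293030)
  k2: at (u, v) = (1.179222, -0.427958), (du/dtau, dv/dtau) = (0.457957, 0.254517); Gamma_uuu = 0.452386, Gamma_uuv = 0.028844, Gamma_uvv = -0.285920, Gamma_vuu = -1.708115, Gamma_vuv = 0.203853, Gamma_vvv = 0.781698; k2 = (0.457957, 0.254517, -0.083079, 0.260075)
  k3: at (u, v) = (1.178699, -0.426310), (du/dtau, dv/dtau) = (0.458694, 0.252045); Gamma_uuu = 0.451968, Gamma_uuv = 0.028946, Gamma_uvv = -0.285762, Gamma_vuu = -1.703247, Gamma_vuv = 0.204391, Gamma_vvv = 0.780897; k3 = (0.458694, 0.252045, -0.083634, 0.261496)
  k4: at (u, v) = (1.213157, -0.407591), (du/dtau, dv/dtau) = (0.452380, 0.271764); Gamma_uuu = 0.427415, Gamma_uuv = 0.031951, Gamma_uvv = -0.273978, Gamma_vuu = -1.672663, Gamma_vuv = 0.225511, Gamma_vvv = 0.771221; k4 = (0.452380, 0.271764, -0.075091, 0.229899)
  Y <- Y + (h/6)(k1 + 2k2 + 2k3 + k4): u = 1.2131, v = -0.4075, du/dtau = 0.4524, dv/dtau = 0.2717
step 4:
  k1: at (u, v) = (1.213118, -0.407463), (du/dtau, dv/dtau) = (0.452390, 0.271691); Gamma_uuu = 0.427387, Gamma_uuv = 0.031960, Gamma_uvv = -0.273967, Gamma_vuu = -1.672296, Gamma_vuv = 0.225547, Gamma_vvv = 0.771159; k1 = (0.452390, 0.271691, -0.075101, 0.229878)
  k2: at (u, v) = (1.247047, -0.387086), (du/dtau, dv/dtau) = (0.446757, 0.288932); Gamma_uuu = 0.404009, Gamma_uuv = 0.035331, Gamma_uvv = -0.262632, Gamma_vuu = -1.636803, Gamma_vuv = 0.245108, Gamma_vvv = 0.760019; k2 = (0.446757, 0.288932, -0.067833, 0.199967)
  k3: at (u, v) = (1.246624, -0.385793), (du/dtau, dv/dtau) = (0.447302, 0.286689); Gamma_uuu = 0.403790, Gamma_uuv = 0.035422, Gamma_uvv = -0.262534, Gamma_vuu = -1.633249, Gamma_vuv = 0.245394, Gamma_vvv = 0.759395; k3 = (0.447302, 0.286689, -0.068297, 0.201427)
  k4: at (u, v) = (1.280213, -0.364459), (du/dtau, dv/dtau) = (0.442145, 0.301905); Gamma_uuu = 0.381848, Gamma_uuv = 0.039054, Gamma_uvv = -0.251746, Gamma_vuu = -1.595504, Gamma_vuv = 0.263115, Gamma_vvv = 0.747290; k4 = (0.442145, 0.301905, -0.062129, 0.173551)
  Y <- Y + (h/6)(k1 + 2k2 + 2k3 + k4): u = 1.2802, v = -0.3643, du/dtau = 0.4422, dv/dtau = 0.3018

Answer: u = 1.2802, v = -0.3643, du/dtau = 0.4422, dv/dtau = 0.3018


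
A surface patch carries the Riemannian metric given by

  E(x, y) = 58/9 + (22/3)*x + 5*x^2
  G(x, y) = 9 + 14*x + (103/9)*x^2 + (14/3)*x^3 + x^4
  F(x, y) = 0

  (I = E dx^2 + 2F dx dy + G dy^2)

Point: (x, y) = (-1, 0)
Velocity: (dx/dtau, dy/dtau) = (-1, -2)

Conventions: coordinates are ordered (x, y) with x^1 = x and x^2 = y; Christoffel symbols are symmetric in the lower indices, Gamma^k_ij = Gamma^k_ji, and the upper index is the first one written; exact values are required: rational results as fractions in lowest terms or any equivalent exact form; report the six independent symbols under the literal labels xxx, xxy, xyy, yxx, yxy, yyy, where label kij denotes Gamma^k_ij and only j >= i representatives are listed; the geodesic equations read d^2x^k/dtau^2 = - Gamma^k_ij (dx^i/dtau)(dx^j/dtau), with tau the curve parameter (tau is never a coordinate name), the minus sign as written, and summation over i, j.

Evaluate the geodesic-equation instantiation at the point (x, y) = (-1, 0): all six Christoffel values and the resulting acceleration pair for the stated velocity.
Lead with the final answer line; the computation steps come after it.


Answer: Gamma_xxx = -12/37, Gamma_xxy = 0, Gamma_xyy = -5/37, Gamma_yxx = 0, Gamma_yxy = 1/5, Gamma_yyy = 0; accelerations (d^2x/dtau^2, d^2y/dtau^2) = (32/37, -4/5)

E = 37/9, F = 0, G = 25/9 at the point
E_x = -8/3, E_y = 0, F_x = 0, F_y = 0, G_x = 10/9, G_y = 0
EG - F^2 = 925/81;  g^inv = (81/925) * [[25/9, 0], [0, 37/9]]
first-kind symbols [ij,l] = (1/2)(d_i g_jl + d_j g_il - d_l g_ij): [xx,x] = E_x/2 = -4/3, [xx,y] = F_x - E_y/2 = 0, [xy,x] = E_y/2 = 0, [xy,y] = G_x/2 = 5/9, [yy,x] = F_y - G_x/2 = -5/9, [yy,y] = G_y/2 = 0
Gamma^x_ij = (G*[ij,x] - F*[ij,y])/(EG - F^2), Gamma^y_ij = (E*[ij,y] - F*[ij,x])/(EG - F^2)
Gamma_xxx = -12/37, Gamma_xxy = 0, Gamma_xyy = -5/37, Gamma_yxx = 0, Gamma_yxy = 1/5, Gamma_yyy = 0
d^2x/dtau^2 = -(Gamma_xxx*(-1)^2 + 2*Gamma_xxy*(-1)*(-2) + Gamma_xyy*(-2)^2) = 32/37
d^2y/dtau^2 = -(Gamma_yxx*(-1)^2 + 2*Gamma_yxy*(-1)*(-2) + Gamma_yyy*(-2)^2) = -4/5


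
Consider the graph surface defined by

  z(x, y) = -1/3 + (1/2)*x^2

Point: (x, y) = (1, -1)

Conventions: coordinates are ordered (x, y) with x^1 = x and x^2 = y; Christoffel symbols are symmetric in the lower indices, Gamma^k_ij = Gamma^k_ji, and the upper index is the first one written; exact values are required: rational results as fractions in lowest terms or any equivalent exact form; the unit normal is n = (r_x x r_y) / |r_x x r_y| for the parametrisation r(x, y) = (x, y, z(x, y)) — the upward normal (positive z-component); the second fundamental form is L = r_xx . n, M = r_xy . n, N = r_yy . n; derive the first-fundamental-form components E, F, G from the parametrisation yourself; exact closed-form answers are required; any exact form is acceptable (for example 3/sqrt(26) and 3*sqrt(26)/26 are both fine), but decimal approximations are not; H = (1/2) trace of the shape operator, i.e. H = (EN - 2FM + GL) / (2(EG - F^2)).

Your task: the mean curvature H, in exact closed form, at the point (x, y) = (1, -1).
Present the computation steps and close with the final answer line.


z_x = 1, z_y = 0, z_xx = 1, z_xy = 0, z_yy = 0
E = 2, F = 0, G = 1; answer radicand W^2 = 2
unnormalised second-form numerators: l = 1, m = 0, n = 0; L = l/sqrt(2), and similarly M = m/sqrt(W^2), N = n/sqrt(W^2)
H = (E*n - 2*F*m + G*l) / (2*(EG - F^2)*sqrt(W^2)); E*n - 2*F*m + G*l = 1, EG - F^2 = 2, so H = (1/4)/sqrt(2)

Answer: H = sqrt(2)/8


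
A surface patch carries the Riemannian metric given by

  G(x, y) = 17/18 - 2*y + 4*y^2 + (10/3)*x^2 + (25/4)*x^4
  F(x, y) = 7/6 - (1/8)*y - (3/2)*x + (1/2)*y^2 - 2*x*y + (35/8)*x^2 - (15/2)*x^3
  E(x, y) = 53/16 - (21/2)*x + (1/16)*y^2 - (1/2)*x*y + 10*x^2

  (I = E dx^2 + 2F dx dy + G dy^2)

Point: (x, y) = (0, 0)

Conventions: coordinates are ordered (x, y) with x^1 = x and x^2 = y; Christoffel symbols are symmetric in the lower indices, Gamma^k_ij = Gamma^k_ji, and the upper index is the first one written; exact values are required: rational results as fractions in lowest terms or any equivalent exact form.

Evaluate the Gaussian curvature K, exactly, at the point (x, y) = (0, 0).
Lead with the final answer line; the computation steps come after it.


Answer: K = -728346/259081

E = 53/16, F = 7/6, G = 17/18, EG - F^2 = 509/288 at the point
E_x = -21/2, E_y = 0, F_x = -3/2, F_y = -1/8, G_x = 0, G_y = -2
E_yy = 1/8, F_xy = -2, G_xx = 20/3
K follows from Brioschi's formula, (det M1 - det M2)/(EG - F^2)^2.
M1 = [[-E_yy/2 + F_xy - G_xx/2, E_x/2, F_x - E_y/2], [F_y - G_x/2, E, F], [G_y/2, F, G]] = [[-259/48, -21/4, -3/2], [-1/8, 53/16, 7/6], [-1, 7/6, 17/18]]; det M1 = -121391/13824
M2 = [[0, E_y/2, G_x/2], [E_y/2, E, F], [G_x/2, F, G]] = [[0, 0, 0], [0, 53/16, 7/6], [0, 7/6, 17/18]]; det M2 = 0
det M1 - det M2 = -121391/13824; K = -121391/13824 / (509/288)^2 = -728346/259081


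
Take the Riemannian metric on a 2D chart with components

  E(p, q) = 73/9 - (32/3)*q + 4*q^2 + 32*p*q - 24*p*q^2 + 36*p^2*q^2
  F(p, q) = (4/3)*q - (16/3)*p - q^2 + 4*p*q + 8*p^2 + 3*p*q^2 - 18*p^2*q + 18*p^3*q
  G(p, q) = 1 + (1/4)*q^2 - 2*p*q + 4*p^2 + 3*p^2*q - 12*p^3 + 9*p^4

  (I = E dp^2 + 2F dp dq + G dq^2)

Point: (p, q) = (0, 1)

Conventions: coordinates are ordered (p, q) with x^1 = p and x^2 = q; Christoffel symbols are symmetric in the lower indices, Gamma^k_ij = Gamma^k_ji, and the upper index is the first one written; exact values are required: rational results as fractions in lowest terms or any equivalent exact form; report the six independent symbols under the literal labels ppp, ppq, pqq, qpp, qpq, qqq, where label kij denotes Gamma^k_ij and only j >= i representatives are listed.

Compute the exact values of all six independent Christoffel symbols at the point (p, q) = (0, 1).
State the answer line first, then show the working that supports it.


Answer: Gamma_ppp = 144/61, Gamma_ppq = -48/61, Gamma_pqq = 12/61, Gamma_qpp = 108/61, Gamma_qpq = -36/61, Gamma_qqq = 9/61

E = 13/9, F = 1/3, G = 5/4 at the point
E_p = 8, E_q = -8/3, F_p = 5/3, F_q = -2/3, G_p = -2, G_q = 1/2
EG - F^2 = 61/36;  g^inv = (36/61) * [[5/4, -1/3], [-1/3, 13/9]]
first-kind symbols [ij,l] = (1/2)(d_i g_jl + d_j g_il - d_l g_ij): [pp,p] = E_p/2 = 4, [pp,q] = F_p - E_q/2 = 3, [pq,p] = E_q/2 = -4/3, [pq,q] = G_p/2 = -1, [qq,p] = F_q - G_p/2 = 1/3, [qq,q] = G_q/2 = 1/4
Gamma^p_ij = (G*[ij,p] - F*[ij,q])/(EG - F^2), Gamma^q_ij = (E*[ij,q] - F*[ij,p])/(EG - F^2)


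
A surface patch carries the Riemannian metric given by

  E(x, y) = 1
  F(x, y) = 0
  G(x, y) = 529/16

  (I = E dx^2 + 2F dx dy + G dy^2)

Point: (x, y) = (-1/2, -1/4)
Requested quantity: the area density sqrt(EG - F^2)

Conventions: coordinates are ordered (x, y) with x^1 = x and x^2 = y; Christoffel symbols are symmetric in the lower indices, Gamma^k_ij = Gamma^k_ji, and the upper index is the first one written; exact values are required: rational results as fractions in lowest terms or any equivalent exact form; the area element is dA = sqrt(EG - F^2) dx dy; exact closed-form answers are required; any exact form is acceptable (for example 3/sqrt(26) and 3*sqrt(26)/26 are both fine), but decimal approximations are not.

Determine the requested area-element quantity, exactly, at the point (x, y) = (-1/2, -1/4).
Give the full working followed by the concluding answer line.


E = 1, F = 0, G = 529/16; EG - F^2 = 529/16

Answer: sqrt(EG - F^2) = 23/4


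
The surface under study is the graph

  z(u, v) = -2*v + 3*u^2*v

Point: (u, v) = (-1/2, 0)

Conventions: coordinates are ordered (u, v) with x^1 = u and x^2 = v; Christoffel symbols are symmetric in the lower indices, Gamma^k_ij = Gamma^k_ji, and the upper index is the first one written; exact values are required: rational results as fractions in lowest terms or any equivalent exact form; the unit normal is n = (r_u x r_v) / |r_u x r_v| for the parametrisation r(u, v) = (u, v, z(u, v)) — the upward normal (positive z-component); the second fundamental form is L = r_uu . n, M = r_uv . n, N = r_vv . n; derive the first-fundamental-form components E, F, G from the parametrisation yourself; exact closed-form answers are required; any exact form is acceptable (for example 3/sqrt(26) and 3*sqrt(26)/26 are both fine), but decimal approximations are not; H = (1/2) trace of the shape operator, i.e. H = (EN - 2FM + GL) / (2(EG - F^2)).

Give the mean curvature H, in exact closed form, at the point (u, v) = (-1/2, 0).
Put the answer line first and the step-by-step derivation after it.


Answer: H = 0

z_u = 0, z_v = -5/4, z_uu = 0, z_uv = -3, z_vv = 0
E = 1, F = 0, G = 41/16; answer radicand W^2 = 41/16
unnormalised second-form numerators: l = 0, m = -3, n = 0; L = l/sqrt(41/16), and similarly M = m/sqrt(W^2), N = n/sqrt(W^2)
H = (E*n - 2*F*m + G*l) / (2*(EG - F^2)*sqrt(W^2)); E*n - 2*F*m + G*l = 0, EG - F^2 = 41/16, so H = (0)/sqrt(41/16)


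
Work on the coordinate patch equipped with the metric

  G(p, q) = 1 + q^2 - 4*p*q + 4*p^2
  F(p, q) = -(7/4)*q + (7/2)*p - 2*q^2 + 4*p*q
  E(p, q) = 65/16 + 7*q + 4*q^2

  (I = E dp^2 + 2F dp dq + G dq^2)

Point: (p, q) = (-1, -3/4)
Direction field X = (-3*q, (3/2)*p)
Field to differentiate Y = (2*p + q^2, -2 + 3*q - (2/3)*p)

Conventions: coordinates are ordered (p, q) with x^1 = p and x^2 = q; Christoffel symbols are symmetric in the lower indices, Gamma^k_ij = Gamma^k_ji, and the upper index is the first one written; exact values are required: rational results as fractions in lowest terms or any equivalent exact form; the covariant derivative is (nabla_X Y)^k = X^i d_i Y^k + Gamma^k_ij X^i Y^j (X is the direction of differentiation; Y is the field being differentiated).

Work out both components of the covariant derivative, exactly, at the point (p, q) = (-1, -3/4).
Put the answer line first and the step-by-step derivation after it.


Answer: (nabla_X Y)^p = 859/168, (nabla_X Y)^q = 367/168

E = 17/16, F = -5/16, G = 41/16 at the point
E_p = 0, E_q = 1, F_p = 1/2, F_q = -11/4, G_p = -5, G_q = 5/2
EG - F^2 = 21/8;  g^inv = (8/21) * [[41/16, 5/16], [5/16, 17/16]]
first-kind symbols [ij,l] = (1/2)(d_i g_jl + d_j g_il - d_l g_ij): [pp,p] = E_p/2 = 0, [pp,q] = F_p - E_q/2 = 0, [pq,p] = E_q/2 = 1/2, [pq,q] = G_p/2 = -5/2, [qq,p] = F_q - G_p/2 = -1/4, [qq,q] = G_q/2 = 5/4
Gamma^p_ij = (G*[ij,p] - F*[ij,q])/(EG - F^2), Gamma^q_ij = (E*[ij,q] - F*[ij,p])/(EG - F^2)
Gamma_ppp = 0, Gamma_ppq = 4/21, Gamma_pqq = -2/21, Gamma_qpp = 0, Gamma_qpq = -20/21, Gamma_qqq = 10/21
X = (9/4, -3/2), Y = (-23/16, -43/12) at the point


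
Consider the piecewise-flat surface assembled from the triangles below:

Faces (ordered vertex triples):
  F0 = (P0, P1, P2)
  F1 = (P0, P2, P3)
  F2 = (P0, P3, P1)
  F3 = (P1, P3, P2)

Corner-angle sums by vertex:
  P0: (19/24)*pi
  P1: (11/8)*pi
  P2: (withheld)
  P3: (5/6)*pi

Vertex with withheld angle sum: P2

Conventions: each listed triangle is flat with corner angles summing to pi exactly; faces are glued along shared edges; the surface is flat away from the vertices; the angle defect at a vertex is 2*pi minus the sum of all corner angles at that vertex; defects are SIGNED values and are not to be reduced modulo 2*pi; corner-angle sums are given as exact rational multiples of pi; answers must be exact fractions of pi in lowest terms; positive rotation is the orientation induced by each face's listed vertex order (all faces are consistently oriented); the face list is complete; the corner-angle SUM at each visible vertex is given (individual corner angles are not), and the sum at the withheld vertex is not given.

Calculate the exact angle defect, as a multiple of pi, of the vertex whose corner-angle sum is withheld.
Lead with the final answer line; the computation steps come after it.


Answer: defect(P2) = pi

V = 4, E = 6, F = 4; chi = V - E + F = 2
Gauss-Bonnet: total defect = 2*pi*chi = 4*pi; visible defects sum to 3*pi


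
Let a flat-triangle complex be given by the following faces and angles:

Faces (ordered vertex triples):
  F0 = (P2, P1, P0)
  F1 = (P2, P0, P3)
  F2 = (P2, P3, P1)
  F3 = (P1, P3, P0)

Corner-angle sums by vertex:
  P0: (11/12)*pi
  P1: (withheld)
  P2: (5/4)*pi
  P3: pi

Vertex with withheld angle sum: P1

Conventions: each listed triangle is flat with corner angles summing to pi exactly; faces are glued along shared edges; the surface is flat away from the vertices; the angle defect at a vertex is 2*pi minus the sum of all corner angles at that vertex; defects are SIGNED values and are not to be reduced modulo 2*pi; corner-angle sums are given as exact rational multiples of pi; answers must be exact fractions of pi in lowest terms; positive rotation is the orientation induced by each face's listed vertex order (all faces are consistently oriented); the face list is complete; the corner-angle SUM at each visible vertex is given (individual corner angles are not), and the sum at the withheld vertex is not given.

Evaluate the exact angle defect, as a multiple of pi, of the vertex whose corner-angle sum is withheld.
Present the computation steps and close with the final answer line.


V = 4, E = 6, F = 4; chi = V - E + F = 2
Gauss-Bonnet: total defect = 2*pi*chi = 4*pi; visible defects sum to (17/6)*pi

Answer: defect(P1) = (7/6)*pi


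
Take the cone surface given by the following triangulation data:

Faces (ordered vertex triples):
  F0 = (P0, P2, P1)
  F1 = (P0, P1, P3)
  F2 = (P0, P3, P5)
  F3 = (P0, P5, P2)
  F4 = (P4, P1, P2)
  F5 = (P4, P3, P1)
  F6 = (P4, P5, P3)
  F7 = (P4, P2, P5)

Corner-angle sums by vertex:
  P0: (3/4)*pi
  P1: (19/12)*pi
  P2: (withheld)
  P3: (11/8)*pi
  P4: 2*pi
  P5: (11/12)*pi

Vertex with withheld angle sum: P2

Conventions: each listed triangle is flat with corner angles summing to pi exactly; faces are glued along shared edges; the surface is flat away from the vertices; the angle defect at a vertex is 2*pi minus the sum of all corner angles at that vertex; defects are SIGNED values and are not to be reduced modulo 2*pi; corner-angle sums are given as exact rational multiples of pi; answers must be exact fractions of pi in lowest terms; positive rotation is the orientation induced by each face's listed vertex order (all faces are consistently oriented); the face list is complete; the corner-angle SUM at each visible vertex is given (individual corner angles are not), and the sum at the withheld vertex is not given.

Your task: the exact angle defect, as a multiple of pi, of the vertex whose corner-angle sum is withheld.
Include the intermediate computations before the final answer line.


V = 6, E = 12, F = 8; chi = V - E + F = 2
Gauss-Bonnet: total defect = 2*pi*chi = 4*pi; visible defects sum to (27/8)*pi

Answer: defect(P2) = (5/8)*pi


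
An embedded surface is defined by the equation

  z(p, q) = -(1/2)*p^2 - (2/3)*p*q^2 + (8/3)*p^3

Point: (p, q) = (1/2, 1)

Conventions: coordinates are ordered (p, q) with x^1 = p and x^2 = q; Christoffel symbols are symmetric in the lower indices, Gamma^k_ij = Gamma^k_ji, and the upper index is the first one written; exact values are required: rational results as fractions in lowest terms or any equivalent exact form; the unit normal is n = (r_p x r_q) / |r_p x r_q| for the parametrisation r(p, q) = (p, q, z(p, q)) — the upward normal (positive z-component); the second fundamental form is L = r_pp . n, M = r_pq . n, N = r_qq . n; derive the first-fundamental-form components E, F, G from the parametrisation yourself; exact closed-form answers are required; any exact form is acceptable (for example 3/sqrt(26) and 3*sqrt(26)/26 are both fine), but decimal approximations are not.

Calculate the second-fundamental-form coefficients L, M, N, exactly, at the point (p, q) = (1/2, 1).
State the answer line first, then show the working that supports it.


Answer: L = 6*sqrt(77)/11, M = -8*sqrt(77)/77, N = -4*sqrt(77)/77

z_p = 5/6, z_q = -2/3, z_pp = 7, z_pq = -4/3, z_qq = -2/3
E = 61/36, F = -5/9, G = 13/9; answer radicand W^2 = 77/36
unnormalised second-form numerators: l = 7, m = -4/3, n = -2/3; L = l/sqrt(77/36), and similarly M = m/sqrt(W^2), N = n/sqrt(W^2)


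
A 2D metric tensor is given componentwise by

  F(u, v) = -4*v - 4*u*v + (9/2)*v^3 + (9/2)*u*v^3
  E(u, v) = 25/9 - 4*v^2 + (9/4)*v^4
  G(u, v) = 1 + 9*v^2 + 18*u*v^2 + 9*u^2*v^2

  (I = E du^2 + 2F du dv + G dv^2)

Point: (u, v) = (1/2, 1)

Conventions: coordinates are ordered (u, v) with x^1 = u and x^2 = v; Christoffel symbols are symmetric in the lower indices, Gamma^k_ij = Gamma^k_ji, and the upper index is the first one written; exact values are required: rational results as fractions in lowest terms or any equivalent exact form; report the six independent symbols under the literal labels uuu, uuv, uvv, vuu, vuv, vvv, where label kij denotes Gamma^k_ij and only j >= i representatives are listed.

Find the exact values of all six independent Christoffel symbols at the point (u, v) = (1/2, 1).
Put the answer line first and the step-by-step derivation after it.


Answer: Gamma_uuu = 0, Gamma_uuv = 9/383, Gamma_uvv = 27/766, Gamma_vuu = 0, Gamma_vuv = 243/383, Gamma_vvv = 729/766

E = 37/36, F = 3/4, G = 85/4 at the point
E_u = 0, E_v = 1, F_u = 1/2, F_v = 57/4, G_u = 27, G_v = 81/2
EG - F^2 = 383/18;  g^inv = (18/383) * [[85/4, -3/4], [-3/4, 37/36]]
first-kind symbols [ij,l] = (1/2)(d_i g_jl + d_j g_il - d_l g_ij): [uu,u] = E_u/2 = 0, [uu,v] = F_u - E_v/2 = 0, [uv,u] = E_v/2 = 1/2, [uv,v] = G_u/2 = 27/2, [vv,u] = F_v - G_u/2 = 3/4, [vv,v] = G_v/2 = 81/4
Gamma^u_ij = (G*[ij,u] - F*[ij,v])/(EG - F^2), Gamma^v_ij = (E*[ij,v] - F*[ij,u])/(EG - F^2)


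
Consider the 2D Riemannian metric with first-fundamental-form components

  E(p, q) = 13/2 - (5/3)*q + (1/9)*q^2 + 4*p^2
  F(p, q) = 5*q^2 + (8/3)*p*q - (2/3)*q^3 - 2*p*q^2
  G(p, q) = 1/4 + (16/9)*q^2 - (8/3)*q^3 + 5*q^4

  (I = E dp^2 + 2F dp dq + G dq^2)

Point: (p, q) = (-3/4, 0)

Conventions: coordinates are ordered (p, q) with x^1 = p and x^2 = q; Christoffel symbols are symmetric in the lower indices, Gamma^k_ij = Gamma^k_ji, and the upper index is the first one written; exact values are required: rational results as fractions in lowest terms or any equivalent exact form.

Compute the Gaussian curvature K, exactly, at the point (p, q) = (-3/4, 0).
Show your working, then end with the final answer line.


E = 35/4, F = 0, G = 1/4, EG - F^2 = 35/16 at the point
E_p = -6, E_q = -5/3, F_p = 0, F_q = -2, G_p = 0, G_q = 0
E_qq = 2/9, F_pq = 8/3, G_pp = 0
The intrinsic route: Brioschi's K = (det M1 - det M2)/(EG - F^2)^2.
M1 = [[-E_qq/2 + F_pq - G_pp/2, E_p/2, F_p - E_q/2], [F_q - G_p/2, E, F], [G_q/2, F, G]] = [[23/9, -3, 5/6], [-2, 35/4, 0], [0, 0, 1/4]]; det M1 = 589/144
M2 = [[0, E_q/2, G_p/2], [E_q/2, E, F], [G_p/2, F, G]] = [[0, -5/6, 0], [-5/6, 35/4, 0], [0, 0, 1/4]]; det M2 = -25/144
det M1 - det M2 = 307/72; K = 307/72 / (35/16)^2 = 9824/11025

Answer: K = 9824/11025


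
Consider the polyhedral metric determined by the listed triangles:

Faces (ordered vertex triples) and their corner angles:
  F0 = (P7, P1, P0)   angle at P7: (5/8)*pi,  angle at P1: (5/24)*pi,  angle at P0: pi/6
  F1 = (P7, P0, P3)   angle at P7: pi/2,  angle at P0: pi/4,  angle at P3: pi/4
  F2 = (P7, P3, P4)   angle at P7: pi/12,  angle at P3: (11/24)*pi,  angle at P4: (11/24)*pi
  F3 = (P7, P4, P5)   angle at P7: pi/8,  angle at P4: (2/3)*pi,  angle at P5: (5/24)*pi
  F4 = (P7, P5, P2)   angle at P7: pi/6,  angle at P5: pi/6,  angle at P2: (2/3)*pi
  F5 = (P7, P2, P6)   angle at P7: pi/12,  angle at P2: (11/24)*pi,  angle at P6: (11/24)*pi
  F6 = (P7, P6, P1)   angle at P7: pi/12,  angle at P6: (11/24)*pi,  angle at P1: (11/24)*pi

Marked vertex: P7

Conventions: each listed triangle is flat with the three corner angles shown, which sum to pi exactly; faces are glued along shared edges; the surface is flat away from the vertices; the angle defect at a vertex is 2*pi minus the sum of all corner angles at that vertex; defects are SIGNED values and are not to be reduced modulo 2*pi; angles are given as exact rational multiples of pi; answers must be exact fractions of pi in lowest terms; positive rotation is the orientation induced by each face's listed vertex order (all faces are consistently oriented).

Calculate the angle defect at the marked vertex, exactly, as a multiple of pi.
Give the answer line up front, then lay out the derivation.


Answer: defect(P7) = pi/3

Sum of corner angles at P7: (5/3)*pi
defect = 2*pi - (5/3)*pi


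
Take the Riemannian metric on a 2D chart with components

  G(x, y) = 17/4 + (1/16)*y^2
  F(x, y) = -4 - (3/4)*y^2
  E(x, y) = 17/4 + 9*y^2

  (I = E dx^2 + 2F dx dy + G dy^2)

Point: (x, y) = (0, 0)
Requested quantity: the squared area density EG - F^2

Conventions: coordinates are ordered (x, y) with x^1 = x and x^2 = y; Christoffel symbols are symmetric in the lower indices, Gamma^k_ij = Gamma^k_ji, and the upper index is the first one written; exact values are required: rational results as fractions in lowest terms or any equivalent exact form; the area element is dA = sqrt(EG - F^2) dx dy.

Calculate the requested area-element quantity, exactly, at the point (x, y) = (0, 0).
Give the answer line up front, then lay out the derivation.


Answer: EG - F^2 = 33/16

E = 17/4, F = -4, G = 17/4; EG - F^2 = 33/16


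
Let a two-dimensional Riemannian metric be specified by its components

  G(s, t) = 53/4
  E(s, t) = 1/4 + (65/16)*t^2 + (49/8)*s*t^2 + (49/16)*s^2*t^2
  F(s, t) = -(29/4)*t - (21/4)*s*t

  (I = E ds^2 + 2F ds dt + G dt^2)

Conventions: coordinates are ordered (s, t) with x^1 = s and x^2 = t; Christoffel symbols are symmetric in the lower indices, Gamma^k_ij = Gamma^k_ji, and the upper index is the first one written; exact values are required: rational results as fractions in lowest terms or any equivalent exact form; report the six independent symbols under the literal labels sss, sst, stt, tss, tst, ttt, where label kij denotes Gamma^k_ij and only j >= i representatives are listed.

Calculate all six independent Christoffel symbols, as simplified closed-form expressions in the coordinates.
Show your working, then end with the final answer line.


E = 1/4 + (65/16)*t^2 + (49/8)*s*t^2 + (49/16)*s^2*t^2; F = -(29/4)*t - (21/4)*s*t; G = 53/4
Gamma^k_ij = (1/2) g^{kl} (d_i g_jl + d_j g_il - d_l g_ij), with g^inv = (1/(EG-F^2)) [[G, -F], [-F, E]]
first partials: E_s = (49/8)*t^2 + (49/8)*s*t^2, E_t = (65/8)*t + (49/4)*s*t + (49/8)*s^2*t, F_s = -(21/4)*t, F_t = -29/4 - (21/4)*s, G_s = 0, G_t = 0
D = EG - F^2 = 53/16 + (81/64)*t^2 + (161/32)*s*t^2 + (833/64)*s^2*t^2
expanded: Gamma^s_ss = (G E_s - 2F F_s + F E_t)/(2D), Gamma^s_st = (G E_t - F G_s)/(2D), Gamma^s_tt = (2G F_t - G G_s - F G_t)/(2D), Gamma^t_ss = (2E F_s - E E_t - F E_s)/(2D), Gamma^t_st = (E G_s - F E_t)/(2D), Gamma^t_tt = (E G_t - 2F F_t + F G_s)/(2D); substitute and cancel common factors

Answer: Gamma_sss = (-1029*s^3*t^2 - 3479*s^2*t^2 - 3374*s*t^2 - 1724*t^2)/(833*s^2*t^2 + 322*s*t^2 + 81*t^2 + 212), Gamma_sst = (2597*s^2*t + 5194*s*t + 3445*t)/(833*s^2*t^2 + 322*s*t^2 + 81*t^2 + 212), Gamma_stt = (-4452*s - 6148)/(833*s^2*t^2 + 322*s*t^2 + 81*t^2 + 212), Gamma_tss = (-2401*s^4*t^3 - 9604*s^3*t^3 - 15974*s^2*t^3 - 196*s^2*t - 11172*s*t^3 - 392*s*t - 4001*t^3 - 596*t)/(3332*s^2*t^2 + 1288*s*t^2 + 324*t^2 + 848), Gamma_tst = (1029*s^3*t^2 + 3479*s^2*t^2 + 4207*s*t^2 + 1885*t^2)/(833*s^2*t^2 + 322*s*t^2 + 81*t^2 + 212), Gamma_ttt = (-1764*s^2*t - 4872*s*t - 3364*t)/(833*s^2*t^2 + 322*s*t^2 + 81*t^2 + 212)


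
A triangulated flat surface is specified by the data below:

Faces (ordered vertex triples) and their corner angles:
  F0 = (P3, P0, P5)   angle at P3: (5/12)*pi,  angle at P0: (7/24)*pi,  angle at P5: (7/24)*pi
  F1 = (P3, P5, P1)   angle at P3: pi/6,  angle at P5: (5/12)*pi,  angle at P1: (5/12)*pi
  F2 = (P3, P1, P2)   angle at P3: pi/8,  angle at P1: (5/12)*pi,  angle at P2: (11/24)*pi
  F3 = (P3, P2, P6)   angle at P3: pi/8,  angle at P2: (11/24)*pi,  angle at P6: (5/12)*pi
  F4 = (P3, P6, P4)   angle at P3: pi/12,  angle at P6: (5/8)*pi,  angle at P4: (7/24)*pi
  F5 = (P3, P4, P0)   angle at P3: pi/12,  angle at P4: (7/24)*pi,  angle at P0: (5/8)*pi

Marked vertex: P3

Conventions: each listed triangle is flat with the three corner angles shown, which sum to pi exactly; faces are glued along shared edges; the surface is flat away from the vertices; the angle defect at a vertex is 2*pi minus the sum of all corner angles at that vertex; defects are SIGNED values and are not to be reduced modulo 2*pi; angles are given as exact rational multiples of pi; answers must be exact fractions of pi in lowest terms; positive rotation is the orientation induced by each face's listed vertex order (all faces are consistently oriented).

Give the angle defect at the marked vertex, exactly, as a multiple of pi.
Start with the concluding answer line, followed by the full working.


Answer: defect(P3) = pi

Sum of corner angles at P3: pi
defect = 2*pi - pi


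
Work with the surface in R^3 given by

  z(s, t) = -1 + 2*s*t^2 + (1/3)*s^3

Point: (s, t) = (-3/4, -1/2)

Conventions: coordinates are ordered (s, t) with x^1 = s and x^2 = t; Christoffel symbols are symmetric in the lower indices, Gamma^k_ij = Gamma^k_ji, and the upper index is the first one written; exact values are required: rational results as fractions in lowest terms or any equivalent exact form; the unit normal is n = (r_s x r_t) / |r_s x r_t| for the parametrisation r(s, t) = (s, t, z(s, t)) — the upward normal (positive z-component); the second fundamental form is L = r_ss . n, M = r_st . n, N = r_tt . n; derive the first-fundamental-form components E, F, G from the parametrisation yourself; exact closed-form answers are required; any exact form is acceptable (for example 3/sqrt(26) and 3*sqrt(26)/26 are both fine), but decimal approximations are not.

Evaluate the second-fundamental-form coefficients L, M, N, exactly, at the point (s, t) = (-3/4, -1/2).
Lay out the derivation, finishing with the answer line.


z_s = 17/16, z_t = 3/2, z_ss = -3/2, z_st = -2, z_tt = -3
E = 545/256, F = 51/32, G = 13/4; answer radicand W^2 = 1121/256
unnormalised second-form numerators: l = -3/2, m = -2, n = -3; L = l/sqrt(1121/256), and similarly M = m/sqrt(W^2), N = n/sqrt(W^2)

Answer: L = -24*sqrt(1121)/1121, M = -32*sqrt(1121)/1121, N = -48*sqrt(1121)/1121


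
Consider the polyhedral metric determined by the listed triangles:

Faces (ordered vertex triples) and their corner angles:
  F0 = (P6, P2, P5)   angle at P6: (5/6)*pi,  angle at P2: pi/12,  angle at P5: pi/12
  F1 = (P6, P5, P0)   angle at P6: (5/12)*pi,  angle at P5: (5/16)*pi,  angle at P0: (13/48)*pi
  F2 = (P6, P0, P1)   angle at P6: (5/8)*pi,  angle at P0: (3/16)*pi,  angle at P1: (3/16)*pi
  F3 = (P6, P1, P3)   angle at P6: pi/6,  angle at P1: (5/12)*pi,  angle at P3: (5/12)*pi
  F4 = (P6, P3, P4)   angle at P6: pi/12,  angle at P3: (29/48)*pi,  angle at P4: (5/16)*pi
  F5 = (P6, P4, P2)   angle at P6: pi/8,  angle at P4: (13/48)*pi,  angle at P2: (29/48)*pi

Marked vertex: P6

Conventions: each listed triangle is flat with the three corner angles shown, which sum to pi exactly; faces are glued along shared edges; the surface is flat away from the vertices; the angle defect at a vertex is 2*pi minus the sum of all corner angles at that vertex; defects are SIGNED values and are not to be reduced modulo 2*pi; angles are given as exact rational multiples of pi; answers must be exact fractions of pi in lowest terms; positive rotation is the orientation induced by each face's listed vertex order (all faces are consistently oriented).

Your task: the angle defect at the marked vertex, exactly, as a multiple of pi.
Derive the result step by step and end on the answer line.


Sum of corner angles at P6: (9/4)*pi
defect = 2*pi - (9/4)*pi

Answer: defect(P6) = -pi/4


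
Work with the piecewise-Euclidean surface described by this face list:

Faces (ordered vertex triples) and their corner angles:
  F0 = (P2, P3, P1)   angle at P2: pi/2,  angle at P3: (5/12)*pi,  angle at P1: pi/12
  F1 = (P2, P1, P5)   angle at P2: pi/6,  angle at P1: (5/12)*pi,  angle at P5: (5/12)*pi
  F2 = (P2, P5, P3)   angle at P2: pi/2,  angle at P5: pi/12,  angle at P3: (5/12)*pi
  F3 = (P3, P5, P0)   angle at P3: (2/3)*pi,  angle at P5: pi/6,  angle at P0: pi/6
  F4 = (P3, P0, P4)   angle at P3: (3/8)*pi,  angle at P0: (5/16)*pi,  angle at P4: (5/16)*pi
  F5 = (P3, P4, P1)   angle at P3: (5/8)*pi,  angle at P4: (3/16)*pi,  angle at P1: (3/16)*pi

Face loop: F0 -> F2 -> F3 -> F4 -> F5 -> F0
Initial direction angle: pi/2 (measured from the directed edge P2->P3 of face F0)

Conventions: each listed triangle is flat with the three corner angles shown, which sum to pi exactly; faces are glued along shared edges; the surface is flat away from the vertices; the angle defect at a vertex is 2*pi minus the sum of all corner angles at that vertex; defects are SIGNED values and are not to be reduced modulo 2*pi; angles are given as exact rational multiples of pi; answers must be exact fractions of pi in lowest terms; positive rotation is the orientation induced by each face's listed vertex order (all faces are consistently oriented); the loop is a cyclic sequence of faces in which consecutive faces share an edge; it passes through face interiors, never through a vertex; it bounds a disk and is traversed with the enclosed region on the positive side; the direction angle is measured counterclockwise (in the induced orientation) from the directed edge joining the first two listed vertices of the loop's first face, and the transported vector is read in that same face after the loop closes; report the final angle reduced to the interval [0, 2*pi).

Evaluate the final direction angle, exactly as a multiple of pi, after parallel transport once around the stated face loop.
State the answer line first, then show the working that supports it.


Answer: final direction angle = 0

enclosed vertex P3: corner angles sum to (5/2)*pi, defect = 2*pi - (5/2)*pi = -pi/2
final direction = starting direction + enclosed defect total, reduced mod 2*pi (induced orientation)
final angle = pi/2 - pi/2 = 0 (mod 2*pi)
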